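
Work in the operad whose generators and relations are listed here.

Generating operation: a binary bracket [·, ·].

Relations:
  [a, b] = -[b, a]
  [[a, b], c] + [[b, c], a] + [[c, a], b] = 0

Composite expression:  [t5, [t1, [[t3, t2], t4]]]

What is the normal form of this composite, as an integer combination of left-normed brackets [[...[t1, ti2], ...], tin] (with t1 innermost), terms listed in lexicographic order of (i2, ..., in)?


[[[[t1, t2], t3], t4], t5] - [[[[t1, t3], t2], t4], t5] - [[[[t1, t4], t2], t3], t5] + [[[[t1, t4], t3], t2], t5]

Antisymmetry and Jacobi reduce to t1-anchored left-normed brackets.
Composite bracket: [t5, [t1, [[t3, t2], t4]]]
Under [a, b] = ab - ba we get 16 signed associative words (2^4 = 16).
Words beginning with t1 determine it all:
  t1t2t3t4t5 appears with sign +1, giving the term +[[[[t1, t2], t3], t4], t5]
  t1t3t2t4t5 appears with sign -1, giving the term -[[[[t1, t3], t2], t4], t5]
  t1t4t2t3t5 appears with sign -1, giving the term -[[[[t1, t4], t2], t3], t5]
  t1t4t3t2t5 appears with sign +1, giving the term +[[[[t1, t4], t3], t2], t5]


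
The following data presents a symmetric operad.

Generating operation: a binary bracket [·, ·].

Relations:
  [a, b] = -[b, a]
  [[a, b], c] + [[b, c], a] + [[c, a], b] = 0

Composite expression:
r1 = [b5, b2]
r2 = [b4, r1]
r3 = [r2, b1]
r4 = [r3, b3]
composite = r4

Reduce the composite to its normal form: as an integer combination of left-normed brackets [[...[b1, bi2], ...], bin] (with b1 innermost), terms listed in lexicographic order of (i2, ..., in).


Skip Jacobi rewriting: expand, keep b1-initial words, read off terms.
Composite bracket: [[[b4, [b5, b2]], b1], b3]
Full expansion: 16 signed words from ab - ba (2^4 = 16).
The b1-initial words carry the normal form:
  b1b2b5b4b3 (sign -1) contributes -[[[[b1, b2], b5], b4], b3]
  b1b4b2b5b3 (sign +1) contributes +[[[[b1, b4], b2], b5], b3]
  b1b4b5b2b3 (sign -1) contributes -[[[[b1, b4], b5], b2], b3]
  b1b5b2b4b3 (sign +1) contributes +[[[[b1, b5], b2], b4], b3]

-[[[[b1, b2], b5], b4], b3] + [[[[b1, b4], b2], b5], b3] - [[[[b1, b4], b5], b2], b3] + [[[[b1, b5], b2], b4], b3]


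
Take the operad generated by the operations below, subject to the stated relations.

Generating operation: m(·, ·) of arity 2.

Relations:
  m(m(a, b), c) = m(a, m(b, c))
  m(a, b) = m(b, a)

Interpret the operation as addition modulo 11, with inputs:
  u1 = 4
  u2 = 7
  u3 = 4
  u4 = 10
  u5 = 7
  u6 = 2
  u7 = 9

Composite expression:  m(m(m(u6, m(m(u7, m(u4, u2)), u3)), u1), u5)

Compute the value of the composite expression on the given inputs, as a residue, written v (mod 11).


10 (mod 11)


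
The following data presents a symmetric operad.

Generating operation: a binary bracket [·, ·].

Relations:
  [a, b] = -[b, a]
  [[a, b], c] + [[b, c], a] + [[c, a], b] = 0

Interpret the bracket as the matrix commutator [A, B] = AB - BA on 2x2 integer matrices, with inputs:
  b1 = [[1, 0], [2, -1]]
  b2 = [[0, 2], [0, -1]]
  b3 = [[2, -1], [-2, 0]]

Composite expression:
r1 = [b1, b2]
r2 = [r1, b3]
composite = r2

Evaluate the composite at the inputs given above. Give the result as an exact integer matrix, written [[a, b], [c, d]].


[[-6, 0], [-12, 6]]


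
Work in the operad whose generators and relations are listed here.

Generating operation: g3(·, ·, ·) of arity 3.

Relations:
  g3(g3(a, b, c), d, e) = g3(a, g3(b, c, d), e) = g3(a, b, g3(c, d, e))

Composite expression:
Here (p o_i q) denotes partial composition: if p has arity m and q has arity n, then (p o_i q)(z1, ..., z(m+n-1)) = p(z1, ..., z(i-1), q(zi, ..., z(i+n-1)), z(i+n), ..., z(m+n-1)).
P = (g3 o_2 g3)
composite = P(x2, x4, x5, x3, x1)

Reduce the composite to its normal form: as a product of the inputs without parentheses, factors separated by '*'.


Under associativity of g3, the answer is the x's in reading order.
g3(x4, x5, x3) spells out as x4 * x5 * x3
g3(x2, g3(x4, x5, x3), x1) spells out as x2 * x4 * x5 * x3 * x1

x2 * x4 * x5 * x3 * x1


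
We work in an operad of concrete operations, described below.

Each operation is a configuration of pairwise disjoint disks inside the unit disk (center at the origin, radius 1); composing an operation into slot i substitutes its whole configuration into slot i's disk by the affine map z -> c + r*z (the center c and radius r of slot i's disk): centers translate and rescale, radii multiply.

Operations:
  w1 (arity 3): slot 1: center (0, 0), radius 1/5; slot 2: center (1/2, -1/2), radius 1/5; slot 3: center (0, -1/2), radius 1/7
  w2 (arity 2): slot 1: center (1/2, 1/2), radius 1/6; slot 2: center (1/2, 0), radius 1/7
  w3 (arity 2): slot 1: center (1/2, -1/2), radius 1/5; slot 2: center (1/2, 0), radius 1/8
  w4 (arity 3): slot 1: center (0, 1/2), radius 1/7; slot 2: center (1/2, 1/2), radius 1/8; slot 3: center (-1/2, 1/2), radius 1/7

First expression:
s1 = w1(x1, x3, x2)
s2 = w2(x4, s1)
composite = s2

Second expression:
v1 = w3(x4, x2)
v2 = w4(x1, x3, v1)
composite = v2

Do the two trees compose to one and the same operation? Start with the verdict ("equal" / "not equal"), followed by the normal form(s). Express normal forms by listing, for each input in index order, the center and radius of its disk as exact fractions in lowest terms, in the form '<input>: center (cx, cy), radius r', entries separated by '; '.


not equal; first: x1: center (1/2, 0), radius 1/35; x2: center (1/2, -1/14), radius 1/49; x3: center (4/7, -1/14), radius 1/35; x4: center (1/2, 1/2), radius 1/6; second: x1: center (0, 1/2), radius 1/7; x2: center (-3/7, 1/2), radius 1/56; x3: center (1/2, 1/2), radius 1/8; x4: center (-3/7, 3/7), radius 1/35

The first expression reduces to x1: center (1/2, 0), radius 1/35; x2: center (1/2, -1/14), radius 1/49; x3: center (4/7, -1/14), radius 1/35; x4: center (1/2, 1/2), radius 1/6
The second expression reduces to x1: center (0, 1/2), radius 1/7; x2: center (-3/7, 1/2), radius 1/56; x3: center (1/2, 1/2), radius 1/8; x4: center (-3/7, 3/7), radius 1/35
They disagree, so not equal.


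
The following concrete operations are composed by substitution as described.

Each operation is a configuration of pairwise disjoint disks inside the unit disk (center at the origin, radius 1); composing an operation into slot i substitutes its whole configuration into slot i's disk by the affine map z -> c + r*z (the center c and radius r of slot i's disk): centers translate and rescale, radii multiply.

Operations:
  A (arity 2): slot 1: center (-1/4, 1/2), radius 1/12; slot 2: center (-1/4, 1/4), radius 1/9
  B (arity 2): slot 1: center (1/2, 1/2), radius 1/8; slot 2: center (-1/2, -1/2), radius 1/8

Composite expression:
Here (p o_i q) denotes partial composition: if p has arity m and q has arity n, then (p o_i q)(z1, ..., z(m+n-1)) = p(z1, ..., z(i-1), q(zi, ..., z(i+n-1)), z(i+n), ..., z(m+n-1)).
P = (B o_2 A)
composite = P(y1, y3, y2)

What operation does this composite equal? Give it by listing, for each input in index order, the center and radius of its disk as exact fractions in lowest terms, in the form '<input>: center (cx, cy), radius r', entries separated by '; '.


y1: center (1/2, 1/2), radius 1/8; y2: center (-17/32, -15/32), radius 1/72; y3: center (-17/32, -7/16), radius 1/96

Follow each y-input down from B: c' goes to c + r*c', radius to r*r'.
y1 passes through 1 substitution, ending at center (1/2, 1/2), radius 1/8
y3 passes through 2 substitutions, ending at center (-17/32, -7/16), radius 1/96
y2 passes through 2 substitutions, ending at center (-17/32, -15/32), radius 1/72


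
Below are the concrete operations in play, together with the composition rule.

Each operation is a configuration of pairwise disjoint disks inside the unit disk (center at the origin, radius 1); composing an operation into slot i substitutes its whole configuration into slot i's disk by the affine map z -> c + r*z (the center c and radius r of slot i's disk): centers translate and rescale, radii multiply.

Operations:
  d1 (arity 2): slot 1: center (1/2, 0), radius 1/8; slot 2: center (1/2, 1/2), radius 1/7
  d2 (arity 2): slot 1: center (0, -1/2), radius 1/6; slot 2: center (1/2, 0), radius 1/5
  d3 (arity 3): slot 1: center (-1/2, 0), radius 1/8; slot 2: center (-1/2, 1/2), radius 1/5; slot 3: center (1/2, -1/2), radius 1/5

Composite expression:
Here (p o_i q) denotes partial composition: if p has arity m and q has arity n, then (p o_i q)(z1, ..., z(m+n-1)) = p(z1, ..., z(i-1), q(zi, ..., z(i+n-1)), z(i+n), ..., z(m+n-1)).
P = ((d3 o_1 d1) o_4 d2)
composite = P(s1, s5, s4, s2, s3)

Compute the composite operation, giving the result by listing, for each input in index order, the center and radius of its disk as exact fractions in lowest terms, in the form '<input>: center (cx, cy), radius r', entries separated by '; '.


Only the slot chain above each s matters under d3; compose those maps.
tracing s1 down its 2-map path: center (-7/16, 0), radius 1/64
tracing s5 down its 2-map path: center (-7/16, 1/16), radius 1/56
tracing s4 down its 1-map path: center (-1/2, 1/2), radius 1/5
tracing s2 down its 2-map path: center (1/2, -3/5), radius 1/30
tracing s3 down its 2-map path: center (3/5, -1/2), radius 1/25

s1: center (-7/16, 0), radius 1/64; s2: center (1/2, -3/5), radius 1/30; s3: center (3/5, -1/2), radius 1/25; s4: center (-1/2, 1/2), radius 1/5; s5: center (-7/16, 1/16), radius 1/56


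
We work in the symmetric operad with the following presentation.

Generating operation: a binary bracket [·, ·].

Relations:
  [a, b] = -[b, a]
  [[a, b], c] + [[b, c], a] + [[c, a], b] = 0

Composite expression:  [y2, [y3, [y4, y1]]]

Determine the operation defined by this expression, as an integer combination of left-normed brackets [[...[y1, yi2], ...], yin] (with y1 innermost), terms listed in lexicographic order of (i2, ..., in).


-[[[y1, y4], y3], y2]

In the tensor algebra, words opening y1 carry the y1-anchored form.
Composite bracket: [y2, [y3, [y4, y1]]]
Full expansion: 8 signed words from ab - ba (2^3 = 8).
Words beginning with y1 determine it all:
  from y1y4y3y2, sign -1: term -[[[y1, y4], y3], y2]


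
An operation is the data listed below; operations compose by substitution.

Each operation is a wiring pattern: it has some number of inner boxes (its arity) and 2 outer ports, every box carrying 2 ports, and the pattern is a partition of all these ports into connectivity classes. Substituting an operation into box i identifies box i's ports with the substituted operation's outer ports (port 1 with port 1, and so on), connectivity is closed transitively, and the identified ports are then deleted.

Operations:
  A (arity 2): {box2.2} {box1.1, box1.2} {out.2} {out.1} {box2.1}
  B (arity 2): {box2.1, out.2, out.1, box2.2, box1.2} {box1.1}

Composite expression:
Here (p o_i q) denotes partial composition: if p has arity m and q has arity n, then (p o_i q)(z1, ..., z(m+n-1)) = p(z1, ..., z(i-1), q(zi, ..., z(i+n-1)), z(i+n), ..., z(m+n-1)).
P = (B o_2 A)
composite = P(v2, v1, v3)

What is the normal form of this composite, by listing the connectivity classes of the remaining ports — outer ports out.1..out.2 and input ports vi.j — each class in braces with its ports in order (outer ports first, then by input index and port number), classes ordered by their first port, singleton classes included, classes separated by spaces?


{out.1, out.2, v2.2} {v1.1, v1.2} {v2.1} {v3.1} {v3.2}

Two ports join when wires chain via B-identified ports.
the subtree at A composes to {out.1} {out.2} {v1.1, v1.2} {v3.1} {v3.2} on (v1, v3); out.j = own outer ports
the subtree at B composes to {out.1, out.2, v2.2} {v1.1, v1.2} {v2.1} {v3.1} {v3.2} on (v2, v1, v3); out.j = own outer ports


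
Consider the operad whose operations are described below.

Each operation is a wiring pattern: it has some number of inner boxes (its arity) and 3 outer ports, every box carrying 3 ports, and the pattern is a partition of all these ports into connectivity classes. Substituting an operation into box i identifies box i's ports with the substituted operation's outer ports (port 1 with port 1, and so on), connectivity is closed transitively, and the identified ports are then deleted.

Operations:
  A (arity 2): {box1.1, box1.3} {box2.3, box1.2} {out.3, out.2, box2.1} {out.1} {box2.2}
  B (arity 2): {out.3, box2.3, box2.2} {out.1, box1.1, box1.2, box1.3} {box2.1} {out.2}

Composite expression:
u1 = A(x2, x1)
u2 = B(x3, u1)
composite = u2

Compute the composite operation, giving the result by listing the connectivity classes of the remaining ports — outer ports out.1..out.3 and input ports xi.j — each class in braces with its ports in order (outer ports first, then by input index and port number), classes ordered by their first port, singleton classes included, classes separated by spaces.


{out.1, x3.1, x3.2, x3.3} {out.2} {out.3, x1.1} {x1.2} {x1.3, x2.2} {x2.1, x2.3}

Reachability decides: close wires over B-identified ports.
stage A: inputs (x2, x1), connectivity {out.1} {out.2, out.3, x1.1} {x1.2} {x1.3, x2.2} {x2.1, x2.3}, out.j its boundary
stage B: inputs (x3, x2, x1), connectivity {out.1, x3.1, x3.2, x3.3} {out.2} {out.3, x1.1} {x1.2} {x1.3, x2.2} {x2.1, x2.3}, out.j its boundary


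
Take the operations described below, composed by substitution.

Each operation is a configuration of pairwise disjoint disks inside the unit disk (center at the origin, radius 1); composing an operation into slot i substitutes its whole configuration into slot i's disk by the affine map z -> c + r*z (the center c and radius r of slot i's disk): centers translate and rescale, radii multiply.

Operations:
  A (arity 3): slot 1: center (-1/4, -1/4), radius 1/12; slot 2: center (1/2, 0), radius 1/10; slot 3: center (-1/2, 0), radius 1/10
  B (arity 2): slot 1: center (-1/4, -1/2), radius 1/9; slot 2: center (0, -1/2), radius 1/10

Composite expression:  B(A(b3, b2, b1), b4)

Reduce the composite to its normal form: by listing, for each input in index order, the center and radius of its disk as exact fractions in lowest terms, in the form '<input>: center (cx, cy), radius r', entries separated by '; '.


b1: center (-11/36, -1/2), radius 1/90; b2: center (-7/36, -1/2), radius 1/90; b3: center (-5/18, -19/36), radius 1/108; b4: center (0, -1/2), radius 1/10

Follow each b-input down from B: c' goes to c + r*c', radius to r*r'.
b3: after 2 affine steps, its disk has center (-5/18, -19/36), radius 1/108
b2: after 2 affine steps, its disk has center (-7/36, -1/2), radius 1/90
b1: after 2 affine steps, its disk has center (-11/36, -1/2), radius 1/90
b4: after 1 affine step, its disk has center (0, -1/2), radius 1/10


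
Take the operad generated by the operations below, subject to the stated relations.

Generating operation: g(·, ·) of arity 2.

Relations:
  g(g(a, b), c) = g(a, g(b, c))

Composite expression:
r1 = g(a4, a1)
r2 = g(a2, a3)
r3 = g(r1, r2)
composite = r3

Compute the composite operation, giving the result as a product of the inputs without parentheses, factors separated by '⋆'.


a4 ⋆ a1 ⋆ a2 ⋆ a3

Associativity of g dissolves the nesting; only the a-input order survives.
g(a4, a1) unparenthesizes to a4 ⋆ a1
g(a2, a3) unparenthesizes to a2 ⋆ a3
g(g(a4, a1), g(a2, a3)) unparenthesizes to a4 ⋆ a1 ⋆ a2 ⋆ a3


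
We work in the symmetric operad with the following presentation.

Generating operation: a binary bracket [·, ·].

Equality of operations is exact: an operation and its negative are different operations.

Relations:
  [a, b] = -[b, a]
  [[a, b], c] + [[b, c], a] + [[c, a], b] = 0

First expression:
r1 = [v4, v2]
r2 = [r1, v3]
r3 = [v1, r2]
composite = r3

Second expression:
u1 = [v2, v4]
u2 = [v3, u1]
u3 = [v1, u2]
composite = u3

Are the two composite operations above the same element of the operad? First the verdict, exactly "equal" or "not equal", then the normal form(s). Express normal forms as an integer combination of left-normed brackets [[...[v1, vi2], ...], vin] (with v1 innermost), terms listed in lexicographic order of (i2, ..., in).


equal; both compose to -[[[v1, v2], v4], v3] + [[[v1, v3], v2], v4] - [[[v1, v3], v4], v2] + [[[v1, v4], v2], v3]

The first expression, normalized: -[[[v1, v2], v4], v3] + [[[v1, v3], v2], v4] - [[[v1, v3], v4], v2] + [[[v1, v4], v2], v3]
The second expression, normalized: -[[[v1, v2], v4], v3] + [[[v1, v3], v2], v4] - [[[v1, v3], v4], v2] + [[[v1, v4], v2], v3]
Identical normal forms: equal.


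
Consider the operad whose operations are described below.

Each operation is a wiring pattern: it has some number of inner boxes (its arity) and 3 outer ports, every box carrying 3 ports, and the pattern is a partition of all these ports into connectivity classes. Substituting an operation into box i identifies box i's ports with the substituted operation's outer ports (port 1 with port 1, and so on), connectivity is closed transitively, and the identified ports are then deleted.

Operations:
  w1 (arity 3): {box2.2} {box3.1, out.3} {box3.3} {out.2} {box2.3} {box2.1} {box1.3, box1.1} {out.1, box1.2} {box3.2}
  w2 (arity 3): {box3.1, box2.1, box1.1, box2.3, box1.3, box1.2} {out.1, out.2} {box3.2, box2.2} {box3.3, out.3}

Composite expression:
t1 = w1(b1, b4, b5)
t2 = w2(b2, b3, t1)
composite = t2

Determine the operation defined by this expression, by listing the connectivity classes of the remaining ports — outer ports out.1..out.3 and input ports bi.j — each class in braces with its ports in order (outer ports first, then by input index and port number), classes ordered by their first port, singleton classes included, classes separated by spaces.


{out.1, out.2} {out.3, b5.1} {b1.1, b1.3} {b1.2, b2.1, b2.2, b2.3, b3.1, b3.3} {b3.2} {b4.1} {b4.2} {b4.3} {b5.2} {b5.3}

Two ports join when wires chain via w2-identified ports.
w1 over (b1, b4, b5) gives {out.1, b1.2} {out.2} {out.3, b5.1} {b1.1, b1.3} {b4.1} {b4.2} {b4.3} {b5.2} {b5.3}, out.j being that stage's outer ports
w2 over (b2, b3, b1, b4, b5) gives {out.1, out.2} {out.3, b5.1} {b1.1, b1.3} {b1.2, b2.1, b2.2, b2.3, b3.1, b3.3} {b3.2} {b4.1} {b4.2} {b4.3} {b5.2} {b5.3}, out.j being that stage's outer ports


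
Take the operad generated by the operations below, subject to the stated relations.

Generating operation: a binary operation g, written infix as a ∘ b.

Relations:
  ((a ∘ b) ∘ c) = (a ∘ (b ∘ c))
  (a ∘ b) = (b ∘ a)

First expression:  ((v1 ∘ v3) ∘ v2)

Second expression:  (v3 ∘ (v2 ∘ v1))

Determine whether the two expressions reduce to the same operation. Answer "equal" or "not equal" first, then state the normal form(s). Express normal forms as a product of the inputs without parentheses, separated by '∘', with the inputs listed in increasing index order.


equal — both sides give v1 ∘ v2 ∘ v3

Reducing the first expression gives v1 ∘ v2 ∘ v3
Reducing the second expression gives v1 ∘ v2 ∘ v3
Both agree, so they are equal.


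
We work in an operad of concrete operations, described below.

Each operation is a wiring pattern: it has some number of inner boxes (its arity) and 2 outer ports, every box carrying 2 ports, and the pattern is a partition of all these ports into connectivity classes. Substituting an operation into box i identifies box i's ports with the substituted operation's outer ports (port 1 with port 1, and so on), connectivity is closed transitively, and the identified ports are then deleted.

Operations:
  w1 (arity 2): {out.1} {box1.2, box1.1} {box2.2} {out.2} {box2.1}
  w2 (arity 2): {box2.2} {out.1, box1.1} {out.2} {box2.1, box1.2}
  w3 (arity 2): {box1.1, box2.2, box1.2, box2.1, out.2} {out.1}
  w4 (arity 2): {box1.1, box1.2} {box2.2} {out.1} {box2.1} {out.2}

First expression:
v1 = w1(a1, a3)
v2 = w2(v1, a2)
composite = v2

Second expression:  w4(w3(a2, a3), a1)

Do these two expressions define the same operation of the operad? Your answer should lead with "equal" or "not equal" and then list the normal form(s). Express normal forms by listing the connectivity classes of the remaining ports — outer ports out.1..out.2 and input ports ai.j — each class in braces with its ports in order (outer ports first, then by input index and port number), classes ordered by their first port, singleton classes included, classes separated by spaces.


not equal; the first gives {out.1} {out.2} {a1.1, a1.2} {a2.1} {a2.2} {a3.1} {a3.2} and the second {out.1} {out.2} {a1.1} {a1.2} {a2.1, a2.2, a3.1, a3.2}

The first expression reduces to {out.1} {out.2} {a1.1, a1.2} {a2.1} {a2.2} {a3.1} {a3.2}
The second expression reduces to {out.1} {out.2} {a1.1} {a1.2} {a2.1, a2.2, a3.1, a3.2}
They disagree, so not equal.


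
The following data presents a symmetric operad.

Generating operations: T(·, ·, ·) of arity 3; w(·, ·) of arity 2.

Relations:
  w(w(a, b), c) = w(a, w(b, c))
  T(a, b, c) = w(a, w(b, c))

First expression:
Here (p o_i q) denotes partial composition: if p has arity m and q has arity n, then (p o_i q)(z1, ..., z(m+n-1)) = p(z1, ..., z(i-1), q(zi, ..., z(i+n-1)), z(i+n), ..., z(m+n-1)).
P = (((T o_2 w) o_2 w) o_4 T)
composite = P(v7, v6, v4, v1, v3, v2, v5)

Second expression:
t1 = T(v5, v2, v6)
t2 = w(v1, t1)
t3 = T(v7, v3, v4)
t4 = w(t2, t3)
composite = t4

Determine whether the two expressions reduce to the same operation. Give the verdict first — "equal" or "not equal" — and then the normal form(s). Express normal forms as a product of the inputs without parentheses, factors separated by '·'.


not equal: they reduce to v7 · v6 · v4 · v1 · v3 · v2 · v5 and v1 · v5 · v2 · v6 · v7 · v3 · v4

Normal form of the first expression: v7 · v6 · v4 · v1 · v3 · v2 · v5
Normal form of the second expression: v1 · v5 · v2 · v6 · v7 · v3 · v4
Different reductions; not equal.


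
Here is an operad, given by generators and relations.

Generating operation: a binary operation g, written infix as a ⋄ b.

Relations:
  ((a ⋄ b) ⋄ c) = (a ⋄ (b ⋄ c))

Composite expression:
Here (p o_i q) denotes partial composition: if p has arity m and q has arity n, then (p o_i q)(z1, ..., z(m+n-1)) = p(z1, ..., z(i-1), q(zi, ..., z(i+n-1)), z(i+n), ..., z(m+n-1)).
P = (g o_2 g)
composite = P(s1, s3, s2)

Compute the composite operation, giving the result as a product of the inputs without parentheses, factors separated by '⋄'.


s1 ⋄ s3 ⋄ s2

Every regrouping of g is equal, so read the s-inputs in written order.
(s3 ⋄ s2) spells out as s3 ⋄ s2
(s1 ⋄ (s3 ⋄ s2)) spells out as s1 ⋄ s3 ⋄ s2


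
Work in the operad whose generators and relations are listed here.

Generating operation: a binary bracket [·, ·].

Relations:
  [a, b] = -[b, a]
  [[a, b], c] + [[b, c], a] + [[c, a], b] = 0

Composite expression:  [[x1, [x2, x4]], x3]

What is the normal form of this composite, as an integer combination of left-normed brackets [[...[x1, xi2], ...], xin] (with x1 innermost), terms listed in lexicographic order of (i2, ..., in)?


[[[x1, x2], x4], x3] - [[[x1, x4], x2], x3]


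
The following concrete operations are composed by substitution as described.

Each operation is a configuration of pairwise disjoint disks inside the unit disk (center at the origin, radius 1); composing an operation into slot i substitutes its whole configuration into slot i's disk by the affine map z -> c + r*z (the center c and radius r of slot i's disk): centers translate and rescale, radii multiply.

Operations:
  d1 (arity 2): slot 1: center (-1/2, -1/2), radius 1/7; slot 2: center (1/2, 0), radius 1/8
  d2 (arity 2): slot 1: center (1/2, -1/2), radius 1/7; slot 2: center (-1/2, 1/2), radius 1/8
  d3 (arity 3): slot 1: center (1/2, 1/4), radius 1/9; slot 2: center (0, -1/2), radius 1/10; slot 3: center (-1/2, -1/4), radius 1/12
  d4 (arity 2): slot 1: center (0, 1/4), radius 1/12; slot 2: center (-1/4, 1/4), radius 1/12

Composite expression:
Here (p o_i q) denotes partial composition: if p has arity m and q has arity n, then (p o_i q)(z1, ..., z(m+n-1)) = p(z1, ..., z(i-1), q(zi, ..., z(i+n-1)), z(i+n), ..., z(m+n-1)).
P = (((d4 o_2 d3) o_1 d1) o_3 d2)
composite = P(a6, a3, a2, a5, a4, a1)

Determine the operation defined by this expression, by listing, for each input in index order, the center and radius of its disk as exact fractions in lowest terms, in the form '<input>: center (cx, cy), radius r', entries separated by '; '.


a1: center (-7/24, 11/48), radius 1/144; a2: center (-11/54, 115/432), radius 1/756; a3: center (1/24, 1/4), radius 1/96; a4: center (-1/4, 5/24), radius 1/120; a5: center (-23/108, 119/432), radius 1/864; a6: center (-1/24, 5/24), radius 1/84

Below d4, radii multiply path by path; the a-disk centers shift.
input a6: composing its 2 substitution steps yields center (-1/24, 5/24), radius 1/84
input a3: composing its 2 substitution steps yields center (1/24, 1/4), radius 1/96
input a2: composing its 3 substitution steps yields center (-11/54, 115/432), radius 1/756
input a5: composing its 3 substitution steps yields center (-23/108, 119/432), radius 1/864
input a4: composing its 2 substitution steps yields center (-1/4, 5/24), radius 1/120
input a1: composing its 2 substitution steps yields center (-7/24, 11/48), radius 1/144


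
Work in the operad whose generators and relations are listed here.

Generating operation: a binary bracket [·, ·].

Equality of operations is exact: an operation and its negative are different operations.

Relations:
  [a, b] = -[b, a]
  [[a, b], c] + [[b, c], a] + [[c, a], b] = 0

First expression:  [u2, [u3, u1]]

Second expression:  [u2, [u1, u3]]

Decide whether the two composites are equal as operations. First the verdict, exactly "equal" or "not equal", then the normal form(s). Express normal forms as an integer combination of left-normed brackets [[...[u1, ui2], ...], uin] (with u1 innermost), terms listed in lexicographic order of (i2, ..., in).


not equal; the first gives [[u1, u3], u2] and the second -[[u1, u3], u2]


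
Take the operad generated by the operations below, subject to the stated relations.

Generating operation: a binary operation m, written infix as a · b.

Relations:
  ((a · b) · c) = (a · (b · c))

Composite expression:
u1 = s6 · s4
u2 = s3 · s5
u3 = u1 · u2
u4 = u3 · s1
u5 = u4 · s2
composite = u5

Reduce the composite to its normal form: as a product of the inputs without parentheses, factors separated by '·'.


s6 · s4 · s3 · s5 · s1 · s2

The m-tree's shape is irrelevant; the s-reading-order decides.
(s6 · s4) unparenthesizes to s6 · s4
(s3 · s5) unparenthesizes to s3 · s5
((s6 · s4) · (s3 · s5)) unparenthesizes to s6 · s4 · s3 · s5
(((s6 · s4) · (s3 · s5)) · s1) unparenthesizes to s6 · s4 · s3 · s5 · s1
((((s6 · s4) · (s3 · s5)) · s1) · s2) unparenthesizes to s6 · s4 · s3 · s5 · s1 · s2


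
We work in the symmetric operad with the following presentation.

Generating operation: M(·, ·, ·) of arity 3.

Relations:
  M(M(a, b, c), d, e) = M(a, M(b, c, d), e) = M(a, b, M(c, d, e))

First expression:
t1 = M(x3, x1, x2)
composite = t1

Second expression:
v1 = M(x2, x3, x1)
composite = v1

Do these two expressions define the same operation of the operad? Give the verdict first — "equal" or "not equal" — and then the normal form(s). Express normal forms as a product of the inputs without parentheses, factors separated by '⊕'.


not equal: they reduce to x3 ⊕ x1 ⊕ x2 and x2 ⊕ x3 ⊕ x1

The first expression reduces to x3 ⊕ x1 ⊕ x2
The second expression reduces to x2 ⊕ x3 ⊕ x1
They disagree, so not equal.


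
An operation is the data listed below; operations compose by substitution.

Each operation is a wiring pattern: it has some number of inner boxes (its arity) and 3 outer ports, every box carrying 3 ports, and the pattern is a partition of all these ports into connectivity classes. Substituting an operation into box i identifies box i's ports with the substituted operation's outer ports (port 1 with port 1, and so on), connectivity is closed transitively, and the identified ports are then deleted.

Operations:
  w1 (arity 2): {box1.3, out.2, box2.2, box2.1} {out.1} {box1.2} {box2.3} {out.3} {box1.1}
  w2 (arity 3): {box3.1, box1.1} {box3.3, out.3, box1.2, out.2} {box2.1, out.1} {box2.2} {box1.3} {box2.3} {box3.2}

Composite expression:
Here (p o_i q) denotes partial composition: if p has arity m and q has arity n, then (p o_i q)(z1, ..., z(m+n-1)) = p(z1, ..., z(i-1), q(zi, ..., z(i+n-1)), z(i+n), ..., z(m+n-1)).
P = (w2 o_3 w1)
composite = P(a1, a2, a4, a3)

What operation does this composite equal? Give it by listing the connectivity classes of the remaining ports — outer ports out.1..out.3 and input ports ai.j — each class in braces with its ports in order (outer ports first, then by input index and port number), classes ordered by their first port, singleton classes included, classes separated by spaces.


After gluing at w2, chains via deleted ports link the a-ports.
after w1, the pattern on (a4, a3) reads {out.1} {out.2, a3.1, a3.2, a4.3} {out.3} {a3.3} {a4.1} {a4.2} (out.j = its outer ports)
after w2, the pattern on (a1, a2, a4, a3) reads {out.1, a2.1} {out.2, out.3, a1.2} {a1.1} {a1.3} {a2.2} {a2.3} {a3.1, a3.2, a4.3} {a3.3} {a4.1} {a4.2} (out.j = its outer ports)

{out.1, a2.1} {out.2, out.3, a1.2} {a1.1} {a1.3} {a2.2} {a2.3} {a3.1, a3.2, a4.3} {a3.3} {a4.1} {a4.2}


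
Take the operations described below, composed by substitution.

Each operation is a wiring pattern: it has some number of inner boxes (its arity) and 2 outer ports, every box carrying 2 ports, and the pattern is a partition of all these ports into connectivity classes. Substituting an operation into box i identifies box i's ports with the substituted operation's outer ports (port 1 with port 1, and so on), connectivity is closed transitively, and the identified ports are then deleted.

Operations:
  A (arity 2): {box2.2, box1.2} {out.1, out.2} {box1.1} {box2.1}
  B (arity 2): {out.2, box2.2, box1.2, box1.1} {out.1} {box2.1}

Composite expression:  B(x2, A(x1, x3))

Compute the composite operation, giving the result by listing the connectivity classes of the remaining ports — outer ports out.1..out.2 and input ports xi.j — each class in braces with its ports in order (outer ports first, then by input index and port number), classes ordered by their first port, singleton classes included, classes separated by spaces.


{out.1} {out.2, x2.1, x2.2} {x1.1} {x1.2, x3.2} {x3.1}

Connectivity passes through glued B-boundaries; trace each wire chain.
the subtree at A composes to {out.1, out.2} {x1.1} {x1.2, x3.2} {x3.1} on (x1, x3); out.j = own outer ports
the subtree at B composes to {out.1} {out.2, x2.1, x2.2} {x1.1} {x1.2, x3.2} {x3.1} on (x2, x1, x3); out.j = own outer ports


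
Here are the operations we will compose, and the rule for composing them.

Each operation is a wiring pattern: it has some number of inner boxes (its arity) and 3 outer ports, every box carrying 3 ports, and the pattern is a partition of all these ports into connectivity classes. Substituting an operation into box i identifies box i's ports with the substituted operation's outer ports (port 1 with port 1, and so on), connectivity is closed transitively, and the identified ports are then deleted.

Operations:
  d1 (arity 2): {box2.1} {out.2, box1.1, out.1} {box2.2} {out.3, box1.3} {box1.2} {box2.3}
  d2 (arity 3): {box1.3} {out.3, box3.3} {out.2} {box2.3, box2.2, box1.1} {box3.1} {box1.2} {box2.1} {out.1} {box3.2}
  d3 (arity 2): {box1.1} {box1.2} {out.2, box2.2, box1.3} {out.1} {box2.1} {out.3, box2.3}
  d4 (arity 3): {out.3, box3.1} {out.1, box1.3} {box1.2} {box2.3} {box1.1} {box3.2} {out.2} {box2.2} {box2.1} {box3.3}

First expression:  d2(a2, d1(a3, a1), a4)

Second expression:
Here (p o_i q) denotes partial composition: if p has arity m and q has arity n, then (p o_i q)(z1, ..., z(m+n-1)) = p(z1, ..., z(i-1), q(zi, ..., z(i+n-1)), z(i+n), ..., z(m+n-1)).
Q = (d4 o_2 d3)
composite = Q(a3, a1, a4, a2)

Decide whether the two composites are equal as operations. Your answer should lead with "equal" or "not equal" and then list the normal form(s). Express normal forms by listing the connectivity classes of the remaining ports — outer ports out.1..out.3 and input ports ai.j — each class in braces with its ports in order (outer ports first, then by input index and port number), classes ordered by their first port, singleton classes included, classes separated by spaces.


not equal; the first gives {out.1} {out.2} {out.3, a4.3} {a1.1} {a1.2} {a1.3} {a2.1, a3.1, a3.3} {a2.2} {a2.3} {a3.2} {a4.1} {a4.2} and the second {out.1, a3.3} {out.2} {out.3, a2.1} {a1.1} {a1.2} {a1.3, a4.2} {a2.2} {a2.3} {a3.1} {a3.2} {a4.1} {a4.3}


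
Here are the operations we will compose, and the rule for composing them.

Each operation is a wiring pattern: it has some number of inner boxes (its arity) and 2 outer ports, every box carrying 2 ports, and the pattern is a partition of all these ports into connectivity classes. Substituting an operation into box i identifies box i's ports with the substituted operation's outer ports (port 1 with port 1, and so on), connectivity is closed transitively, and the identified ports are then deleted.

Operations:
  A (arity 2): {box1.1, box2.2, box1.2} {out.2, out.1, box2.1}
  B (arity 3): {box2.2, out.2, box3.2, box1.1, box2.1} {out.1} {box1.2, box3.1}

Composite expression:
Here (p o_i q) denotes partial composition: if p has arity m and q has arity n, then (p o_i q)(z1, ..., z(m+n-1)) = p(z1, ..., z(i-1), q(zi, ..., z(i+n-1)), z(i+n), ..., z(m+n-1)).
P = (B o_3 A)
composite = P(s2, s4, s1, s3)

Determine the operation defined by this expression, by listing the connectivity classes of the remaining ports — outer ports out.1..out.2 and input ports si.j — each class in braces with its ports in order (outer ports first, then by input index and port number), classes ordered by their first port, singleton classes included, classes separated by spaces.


After gluing at B, chains via deleted ports link the s-ports.
stage A: inputs (s1, s3), connectivity {out.1, out.2, s3.1} {s1.1, s1.2, s3.2}, out.j its boundary
stage B: inputs (s2, s4, s1, s3), connectivity {out.1} {out.2, s2.1, s2.2, s3.1, s4.1, s4.2} {s1.1, s1.2, s3.2}, out.j its boundary

{out.1} {out.2, s2.1, s2.2, s3.1, s4.1, s4.2} {s1.1, s1.2, s3.2}


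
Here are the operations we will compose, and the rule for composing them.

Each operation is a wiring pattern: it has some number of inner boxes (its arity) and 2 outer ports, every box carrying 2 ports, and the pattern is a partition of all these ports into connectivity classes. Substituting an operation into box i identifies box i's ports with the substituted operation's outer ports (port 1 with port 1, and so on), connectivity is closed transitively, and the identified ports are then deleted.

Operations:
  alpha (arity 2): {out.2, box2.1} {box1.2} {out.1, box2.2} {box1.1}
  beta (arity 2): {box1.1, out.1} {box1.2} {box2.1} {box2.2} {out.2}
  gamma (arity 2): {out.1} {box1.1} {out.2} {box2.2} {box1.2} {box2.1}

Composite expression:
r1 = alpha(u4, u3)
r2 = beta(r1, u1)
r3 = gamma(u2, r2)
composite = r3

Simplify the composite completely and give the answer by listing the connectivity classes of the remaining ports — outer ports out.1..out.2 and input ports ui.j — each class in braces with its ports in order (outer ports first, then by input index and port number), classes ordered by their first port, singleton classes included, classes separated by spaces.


Treat the ports identified at gamma as solder joints: merge, then drop.
composing alpha on (u4, u3), with out.j its own outer ports: {out.1, u3.2} {out.2, u3.1} {u4.1} {u4.2}
composing beta on (u4, u3, u1), with out.j its own outer ports: {out.1, u3.2} {out.2} {u1.1} {u1.2} {u3.1} {u4.1} {u4.2}
composing gamma on (u2, u4, u3, u1), with out.j its own outer ports: {out.1} {out.2} {u1.1} {u1.2} {u2.1} {u2.2} {u3.1} {u3.2} {u4.1} {u4.2}

{out.1} {out.2} {u1.1} {u1.2} {u2.1} {u2.2} {u3.1} {u3.2} {u4.1} {u4.2}


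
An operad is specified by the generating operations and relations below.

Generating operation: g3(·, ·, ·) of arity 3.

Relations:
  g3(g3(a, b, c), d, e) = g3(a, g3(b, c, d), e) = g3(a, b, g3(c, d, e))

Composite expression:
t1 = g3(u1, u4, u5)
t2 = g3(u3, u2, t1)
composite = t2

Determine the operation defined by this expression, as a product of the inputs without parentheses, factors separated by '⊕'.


u3 ⊕ u2 ⊕ u1 ⊕ u4 ⊕ u5

All parenthesizations of g3 agree; list the u-inputs left to right.
g3(u1, u4, u5) reduces to u1 ⊕ u4 ⊕ u5
g3(u3, u2, g3(u1, u4, u5)) reduces to u3 ⊕ u2 ⊕ u1 ⊕ u4 ⊕ u5


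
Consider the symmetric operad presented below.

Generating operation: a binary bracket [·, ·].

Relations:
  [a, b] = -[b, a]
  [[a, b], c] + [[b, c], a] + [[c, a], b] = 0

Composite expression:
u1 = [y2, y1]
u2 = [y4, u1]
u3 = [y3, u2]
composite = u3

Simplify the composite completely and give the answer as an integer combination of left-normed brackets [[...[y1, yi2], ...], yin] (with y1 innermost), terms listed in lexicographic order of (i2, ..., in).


-[[[y1, y2], y4], y3]


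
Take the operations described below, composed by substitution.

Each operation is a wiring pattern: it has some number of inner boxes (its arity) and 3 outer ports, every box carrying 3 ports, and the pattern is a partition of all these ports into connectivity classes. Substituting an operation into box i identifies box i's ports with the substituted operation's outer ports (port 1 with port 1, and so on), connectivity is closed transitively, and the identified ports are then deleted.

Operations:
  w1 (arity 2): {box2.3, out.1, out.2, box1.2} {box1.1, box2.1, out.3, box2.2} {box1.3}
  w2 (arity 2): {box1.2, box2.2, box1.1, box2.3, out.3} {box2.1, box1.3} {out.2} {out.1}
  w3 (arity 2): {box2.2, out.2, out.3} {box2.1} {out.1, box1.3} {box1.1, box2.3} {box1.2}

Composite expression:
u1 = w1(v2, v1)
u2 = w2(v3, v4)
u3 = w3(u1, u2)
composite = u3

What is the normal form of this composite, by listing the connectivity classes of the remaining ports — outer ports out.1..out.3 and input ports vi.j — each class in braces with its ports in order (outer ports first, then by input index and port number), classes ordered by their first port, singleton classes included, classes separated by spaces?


{out.1, v1.1, v1.2, v2.1} {out.2, out.3} {v1.3, v2.2, v3.1, v3.2, v4.2, v4.3} {v2.3} {v3.3, v4.1}

Reachability decides: close wires over w3-identified ports.
w1 over (v2, v1) gives {out.1, out.2, v1.3, v2.2} {out.3, v1.1, v1.2, v2.1} {v2.3}, out.j being that stage's outer ports
w2 over (v3, v4) gives {out.1} {out.2} {out.3, v3.1, v3.2, v4.2, v4.3} {v3.3, v4.1}, out.j being that stage's outer ports
w3 over (v2, v1, v3, v4) gives {out.1, v1.1, v1.2, v2.1} {out.2, out.3} {v1.3, v2.2, v3.1, v3.2, v4.2, v4.3} {v2.3} {v3.3, v4.1}, out.j being that stage's outer ports


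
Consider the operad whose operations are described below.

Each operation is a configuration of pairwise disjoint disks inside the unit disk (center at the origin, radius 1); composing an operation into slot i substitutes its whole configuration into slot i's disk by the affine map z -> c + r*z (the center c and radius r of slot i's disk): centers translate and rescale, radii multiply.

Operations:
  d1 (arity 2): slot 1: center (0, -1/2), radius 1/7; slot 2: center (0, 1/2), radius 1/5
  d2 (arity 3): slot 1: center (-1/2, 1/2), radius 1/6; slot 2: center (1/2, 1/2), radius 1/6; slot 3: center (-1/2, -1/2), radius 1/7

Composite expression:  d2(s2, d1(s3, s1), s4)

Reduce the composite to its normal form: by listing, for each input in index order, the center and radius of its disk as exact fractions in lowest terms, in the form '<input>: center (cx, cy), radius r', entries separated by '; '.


s1: center (1/2, 7/12), radius 1/30; s2: center (-1/2, 1/2), radius 1/6; s3: center (1/2, 5/12), radius 1/42; s4: center (-1/2, -1/2), radius 1/7

Affine substitution under d2: radii multiply and s-centers shift.
input s2: applying the 1 nested substitution gives center (-1/2, 1/2), radius 1/6
input s3: applying the 2 nested substitutions gives center (1/2, 5/12), radius 1/42
input s1: applying the 2 nested substitutions gives center (1/2, 7/12), radius 1/30
input s4: applying the 1 nested substitution gives center (-1/2, -1/2), radius 1/7


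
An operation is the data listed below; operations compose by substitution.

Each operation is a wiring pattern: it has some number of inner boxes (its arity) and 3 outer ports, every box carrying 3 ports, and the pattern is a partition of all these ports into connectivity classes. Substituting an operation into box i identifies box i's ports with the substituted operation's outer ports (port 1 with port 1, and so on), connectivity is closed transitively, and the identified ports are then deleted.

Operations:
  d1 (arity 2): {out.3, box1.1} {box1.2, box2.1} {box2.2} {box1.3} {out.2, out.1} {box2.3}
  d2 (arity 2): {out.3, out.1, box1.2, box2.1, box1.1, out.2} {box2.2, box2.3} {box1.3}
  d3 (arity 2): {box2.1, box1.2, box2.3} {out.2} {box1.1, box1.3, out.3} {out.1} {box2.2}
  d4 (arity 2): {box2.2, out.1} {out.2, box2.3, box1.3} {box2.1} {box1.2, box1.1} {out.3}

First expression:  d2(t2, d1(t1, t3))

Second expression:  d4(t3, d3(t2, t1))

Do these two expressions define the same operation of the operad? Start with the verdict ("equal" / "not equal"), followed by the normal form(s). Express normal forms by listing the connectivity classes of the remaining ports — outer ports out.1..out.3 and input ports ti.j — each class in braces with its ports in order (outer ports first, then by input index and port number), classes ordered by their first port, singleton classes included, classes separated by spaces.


not equal — first {out.1, out.2, out.3, t1.1, t2.1, t2.2} {t1.2, t3.1} {t1.3} {t2.3} {t3.2} {t3.3}, second {out.1} {out.2, t2.1, t2.3, t3.3} {out.3} {t1.1, t1.3, t2.2} {t1.2} {t3.1, t3.2}

Normal form of the first expression: {out.1, out.2, out.3, t1.1, t2.1, t2.2} {t1.2, t3.1} {t1.3} {t2.3} {t3.2} {t3.3}
Normal form of the second expression: {out.1} {out.2, t2.1, t2.3, t3.3} {out.3} {t1.1, t1.3, t2.2} {t1.2} {t3.1, t3.2}
They disagree, so not equal.
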